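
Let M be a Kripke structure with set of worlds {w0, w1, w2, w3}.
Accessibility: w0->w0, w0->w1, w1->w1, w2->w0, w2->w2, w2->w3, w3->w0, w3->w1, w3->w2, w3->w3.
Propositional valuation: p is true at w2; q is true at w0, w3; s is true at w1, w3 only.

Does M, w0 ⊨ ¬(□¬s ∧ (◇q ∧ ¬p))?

At w0: □¬s ∧ (◇q ∧ ¬p) is false, so ¬(□¬s ∧ (◇q ∧ ¬p)) is true.
  At w0: □¬s is false, ◇q ∧ ¬p is true, so □¬s ∧ (◇q ∧ ¬p) is false.
    At w0: □¬s requires ¬s at every successor {w0, w1}.
      ¬s fails at w1, so □¬s is false at w0.
    At w0: ◇q is true, ¬p is true, so ◇q ∧ ¬p is true.
      At w0: ◇q requires q at some successor in {w0, w1}.
        q holds at w0, so ◇q is true at w0.

Yes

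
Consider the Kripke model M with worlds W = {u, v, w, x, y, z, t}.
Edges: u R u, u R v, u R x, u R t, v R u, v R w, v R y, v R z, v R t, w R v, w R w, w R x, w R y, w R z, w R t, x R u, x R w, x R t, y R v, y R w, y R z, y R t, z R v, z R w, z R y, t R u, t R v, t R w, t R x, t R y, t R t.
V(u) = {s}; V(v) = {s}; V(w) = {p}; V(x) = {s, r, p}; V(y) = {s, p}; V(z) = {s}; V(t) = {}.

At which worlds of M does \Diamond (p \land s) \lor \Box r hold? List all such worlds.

Let φ = \Diamond (p \land s) \lor \Box r. Evaluate φ at each world:
  u (successors {u, v, x, t}): φ is true.
  v (successors {u, w, y, z, t}): φ is true.
  w (successors {v, w, x, y, z, t}): φ is true.
  x (successors {u, w, t}): φ is false.
  y (successors {v, w, z, t}): φ is false.
  z (successors {v, w, y}): φ is true.
  t (successors {u, v, w, x, y, t}): φ is true.
For instance, at v:
  At v: \Diamond (p \land s) is true, \Box r is false, so \Diamond (p \land s) \lor \Box r is true.
    At v: \Diamond (p \land s) requires p \land s at some successor in {u, w, y, z, t}.
      p \land s holds at y, so \Diamond (p \land s) is true at v.
    At v: \Box r requires r at every successor {u, w, y, z, t}.
      r fails at u, so \Box r is false at v.
Satisfying worlds: {u, v, w, z, t}

u, v, w, z, t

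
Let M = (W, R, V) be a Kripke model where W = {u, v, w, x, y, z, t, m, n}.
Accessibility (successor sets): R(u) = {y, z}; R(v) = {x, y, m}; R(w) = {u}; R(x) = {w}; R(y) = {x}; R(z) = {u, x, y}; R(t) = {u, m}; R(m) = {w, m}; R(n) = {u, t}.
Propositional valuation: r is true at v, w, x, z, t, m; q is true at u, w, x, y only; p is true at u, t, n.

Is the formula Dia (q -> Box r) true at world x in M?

At x: Dia (q -> Box r) requires q -> Box r at some successor in {w}.
  At w: q -> Box r is false.
So Dia (q -> Box r) is false at x.

No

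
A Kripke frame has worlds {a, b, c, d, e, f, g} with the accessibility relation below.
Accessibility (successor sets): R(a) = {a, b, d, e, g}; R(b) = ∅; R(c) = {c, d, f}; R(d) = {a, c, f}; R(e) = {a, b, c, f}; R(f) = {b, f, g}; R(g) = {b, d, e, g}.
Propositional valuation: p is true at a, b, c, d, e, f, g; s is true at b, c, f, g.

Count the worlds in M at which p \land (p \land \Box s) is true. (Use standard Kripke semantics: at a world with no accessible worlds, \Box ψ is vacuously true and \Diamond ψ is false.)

2

Let φ = p \land (p \land \Box s). Evaluate φ at each world:
  a (successors {a, b, d, e, g}): φ is false.
  b (successors ∅): φ is true.
  c (successors {c, d, f}): φ is false.
  d (successors {a, c, f}): φ is false.
  e (successors {a, b, c, f}): φ is false.
  f (successors {b, f, g}): φ is true.
  g (successors {b, d, e, g}): φ is false.
For instance, at c:
  At c: p is true, p \land \Box s is false, so p \land (p \land \Box s) is false.
    At c: p is true, \Box s is false, so p \land \Box s is false.
      At c: \Box s requires s at every successor {c, d, f}.
        s fails at d, so \Box s is false at c.
Satisfying worlds: {b, f}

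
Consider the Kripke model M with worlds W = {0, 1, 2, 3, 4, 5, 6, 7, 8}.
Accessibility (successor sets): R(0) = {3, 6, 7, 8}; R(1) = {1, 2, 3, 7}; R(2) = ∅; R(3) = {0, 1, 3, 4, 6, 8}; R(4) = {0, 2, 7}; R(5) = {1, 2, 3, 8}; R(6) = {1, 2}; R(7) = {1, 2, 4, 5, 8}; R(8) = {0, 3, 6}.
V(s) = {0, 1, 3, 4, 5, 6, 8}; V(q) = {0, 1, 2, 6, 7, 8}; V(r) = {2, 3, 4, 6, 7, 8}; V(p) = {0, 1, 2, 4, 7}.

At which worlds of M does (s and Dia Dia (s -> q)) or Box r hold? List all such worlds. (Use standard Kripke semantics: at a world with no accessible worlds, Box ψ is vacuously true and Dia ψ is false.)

0, 1, 2, 3, 4, 5, 6, 8

Let φ = (s and Dia Dia (s -> q)) or Box r. Evaluate φ at each world:
  0 (successors {3, 6, 7, 8}): φ is true.
  1 (successors {1, 2, 3, 7}): φ is true.
  2 (successors ∅): φ is true.
  3 (successors {0, 1, 3, 4, 6, 8}): φ is true.
  4 (successors {0, 2, 7}): φ is true.
  5 (successors {1, 2, 3, 8}): φ is true.
  6 (successors {1, 2}): φ is true.
  7 (successors {1, 2, 4, 5, 8}): φ is false.
  8 (successors {0, 3, 6}): φ is true.
For instance, at 8:
  At 8: s and Dia Dia (s -> q) is true, Box r is false, so (s and Dia Dia (s -> q)) or Box r is true.
    At 8: s is true, Dia Dia (s -> q) is true, so s and Dia Dia (s -> q) is true.
      At 8: Dia Dia (s -> q) requires Dia (s -> q) at some successor in {0, 3, 6}.
        Dia (s -> q) holds at 0, so Dia Dia (s -> q) is true at 8.
    At 8: Box r requires r at every successor {0, 3, 6}.
      r fails at 0, so Box r is false at 8.
Satisfying worlds: {0, 1, 2, 3, 4, 5, 6, 8}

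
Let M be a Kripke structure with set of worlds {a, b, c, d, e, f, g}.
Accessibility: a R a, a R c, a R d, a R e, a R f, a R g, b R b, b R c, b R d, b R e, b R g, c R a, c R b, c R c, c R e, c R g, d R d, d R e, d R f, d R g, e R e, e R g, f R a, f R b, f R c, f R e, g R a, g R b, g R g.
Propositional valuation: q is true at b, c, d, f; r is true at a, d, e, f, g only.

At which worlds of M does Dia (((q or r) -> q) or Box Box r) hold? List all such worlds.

Let φ = Dia (((q or r) -> q) or Box Box r). Evaluate φ at each world:
  a (successors {a, c, d, e, f, g}): φ is true.
  b (successors {b, c, d, e, g}): φ is true.
  c (successors {a, b, c, e, g}): φ is true.
  d (successors {d, e, f, g}): φ is true.
  e (successors {e, g}): φ is false.
  f (successors {a, b, c, e}): φ is true.
  g (successors {a, b, g}): φ is true.
For instance, at a:
  At a: Dia (((q or r) -> q) or Box Box r) requires ((q or r) -> q) or Box Box r at some successor in {a, c, d, e, f, g}.
    ((q or r) -> q) or Box Box r holds at c, so Dia (((q or r) -> q) or Box Box r) is true at a.
      At c: (q or r) -> q is true, Box Box r is false, so ((q or r) -> q) or Box Box r is true.
Satisfying worlds: {a, b, c, d, f, g}

a, b, c, d, f, g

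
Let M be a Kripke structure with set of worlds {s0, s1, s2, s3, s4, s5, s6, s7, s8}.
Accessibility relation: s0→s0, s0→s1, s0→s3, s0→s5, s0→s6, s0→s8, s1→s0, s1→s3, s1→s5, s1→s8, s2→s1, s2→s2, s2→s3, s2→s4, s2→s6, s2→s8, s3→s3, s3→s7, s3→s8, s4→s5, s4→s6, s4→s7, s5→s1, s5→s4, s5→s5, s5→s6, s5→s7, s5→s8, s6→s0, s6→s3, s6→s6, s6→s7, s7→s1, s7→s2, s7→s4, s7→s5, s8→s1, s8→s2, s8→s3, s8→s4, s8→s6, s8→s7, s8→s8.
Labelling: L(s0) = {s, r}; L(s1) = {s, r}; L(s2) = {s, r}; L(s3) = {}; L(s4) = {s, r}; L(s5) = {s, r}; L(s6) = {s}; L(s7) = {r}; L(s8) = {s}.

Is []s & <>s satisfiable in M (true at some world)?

Let φ = []s & <>s. Evaluate φ at each world:
  s0 (successors {s0, s1, s3, s5, s6, s8}): φ is false.
  s1 (successors {s0, s3, s5, s8}): φ is false.
  s2 (successors {s1, s2, s3, s4, s6, s8}): φ is false.
  s3 (successors {s3, s7, s8}): φ is false.
  s4 (successors {s5, s6, s7}): φ is false.
  s5 (successors {s1, s4, s5, s6, s7, s8}): φ is false.
  s6 (successors {s0, s3, s6, s7}): φ is false.
  s7 (successors {s1, s2, s4, s5}): φ is true.
  s8 (successors {s1, s2, s3, s4, s6, s7, s8}): φ is false.
Detail at s7 (witness):
  At s7: []s is true, <>s is true, so []s & <>s is true.
    At s7: []s requires s at every successor {s1, s2, s4, s5}.
      At s1: s is true.
      At s2: s is true.
      At s4: s is true.
      At s5: s is true.
    So []s is true at s7.
    At s7: <>s requires s at some successor in {s1, s2, s4, s5}.
      s holds at s1, so <>s is true at s7.

Yes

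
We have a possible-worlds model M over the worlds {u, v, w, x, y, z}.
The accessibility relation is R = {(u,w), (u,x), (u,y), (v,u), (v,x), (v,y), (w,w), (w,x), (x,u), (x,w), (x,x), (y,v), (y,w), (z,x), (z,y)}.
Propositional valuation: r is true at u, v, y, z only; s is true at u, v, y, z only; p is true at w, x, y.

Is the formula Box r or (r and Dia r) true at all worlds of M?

No

Let φ = Box r or (r and Dia r). Evaluate φ at each world:
  u (successors {w, x, y}): φ is true.
  v (successors {u, x, y}): φ is true.
  w (successors {w, x}): φ is false.
  x (successors {u, w, x}): φ is false.
  y (successors {v, w}): φ is true.
  z (successors {x, y}): φ is true.
Detail at w (counterexample):
  At w: Box r is false, r and Dia r is false, so Box r or (r and Dia r) is false.
    At w: Box r requires r at every successor {w, x}.
      r fails at w, so Box r is false at w.
    At w: r is false, Dia r is false, so r and Dia r is false.
      At w: Dia r requires r at some successor in {w, x}.
        At w: r is false.
        At x: r is false.
      So Dia r is false at w.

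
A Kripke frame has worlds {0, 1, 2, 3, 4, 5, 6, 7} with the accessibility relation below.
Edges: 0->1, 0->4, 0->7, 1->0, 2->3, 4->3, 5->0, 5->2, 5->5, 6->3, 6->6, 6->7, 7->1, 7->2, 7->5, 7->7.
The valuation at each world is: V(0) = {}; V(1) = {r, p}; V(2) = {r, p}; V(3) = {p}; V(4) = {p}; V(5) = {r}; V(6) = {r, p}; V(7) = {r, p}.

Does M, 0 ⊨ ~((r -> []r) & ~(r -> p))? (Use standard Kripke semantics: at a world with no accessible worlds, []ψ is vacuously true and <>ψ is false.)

At 0: (r -> []r) & ~(r -> p) is false, so ~((r -> []r) & ~(r -> p)) is true.
  At 0: r -> []r is true, ~(r -> p) is false, so (r -> []r) & ~(r -> p) is false.
    At 0: r is false, []r is false, so r -> []r is true.
      At 0: []r requires r at every successor {1, 4, 7}.
        r fails at 4, so []r is false at 0.

Yes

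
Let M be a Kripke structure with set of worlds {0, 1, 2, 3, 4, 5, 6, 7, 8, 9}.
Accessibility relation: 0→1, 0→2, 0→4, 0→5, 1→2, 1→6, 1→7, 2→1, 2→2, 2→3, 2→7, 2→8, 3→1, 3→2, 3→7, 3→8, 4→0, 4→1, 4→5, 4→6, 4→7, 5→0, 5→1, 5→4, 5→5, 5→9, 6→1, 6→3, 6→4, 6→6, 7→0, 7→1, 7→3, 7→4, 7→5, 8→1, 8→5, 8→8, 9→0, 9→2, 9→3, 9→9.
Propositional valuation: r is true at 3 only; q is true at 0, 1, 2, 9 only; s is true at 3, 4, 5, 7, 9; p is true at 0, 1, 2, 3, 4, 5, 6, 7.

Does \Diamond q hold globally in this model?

Let φ = \Diamond q. Evaluate φ at each world:
  0 (successors {1, 2, 4, 5}): φ is true.
  1 (successors {2, 6, 7}): φ is true.
  2 (successors {1, 2, 3, 7, 8}): φ is true.
  3 (successors {1, 2, 7, 8}): φ is true.
  4 (successors {0, 1, 5, 6, 7}): φ is true.
  5 (successors {0, 1, 4, 5, 9}): φ is true.
  6 (successors {1, 3, 4, 6}): φ is true.
  7 (successors {0, 1, 3, 4, 5}): φ is true.
  8 (successors {1, 5, 8}): φ is true.
  9 (successors {0, 2, 3, 9}): φ is true.
For instance, at 3:
  At 3: \Diamond q requires q at some successor in {1, 2, 7, 8}.
    q holds at 1, so \Diamond q is true at 3.

Yes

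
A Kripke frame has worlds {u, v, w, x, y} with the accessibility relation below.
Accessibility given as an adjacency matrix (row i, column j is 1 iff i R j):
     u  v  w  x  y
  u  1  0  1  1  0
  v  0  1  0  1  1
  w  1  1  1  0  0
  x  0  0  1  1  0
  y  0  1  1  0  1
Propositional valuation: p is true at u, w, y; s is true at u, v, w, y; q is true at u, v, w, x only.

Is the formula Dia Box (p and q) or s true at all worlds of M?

No

Let φ = Dia Box (p and q) or s. Evaluate φ at each world:
  u (successors {u, w, x}): φ is true.
  v (successors {v, x, y}): φ is true.
  w (successors {u, v, w}): φ is true.
  x (successors {w, x}): φ is false.
  y (successors {v, w, y}): φ is true.
Detail at x (counterexample):
  At x: Dia Box (p and q) is false, s is false, so Dia Box (p and q) or s is false.
    At x: Dia Box (p and q) requires Box (p and q) at some successor in {w, x}.
      At w: Box (p and q) is false.
      At x: Box (p and q) is false.
    So Dia Box (p and q) is false at x.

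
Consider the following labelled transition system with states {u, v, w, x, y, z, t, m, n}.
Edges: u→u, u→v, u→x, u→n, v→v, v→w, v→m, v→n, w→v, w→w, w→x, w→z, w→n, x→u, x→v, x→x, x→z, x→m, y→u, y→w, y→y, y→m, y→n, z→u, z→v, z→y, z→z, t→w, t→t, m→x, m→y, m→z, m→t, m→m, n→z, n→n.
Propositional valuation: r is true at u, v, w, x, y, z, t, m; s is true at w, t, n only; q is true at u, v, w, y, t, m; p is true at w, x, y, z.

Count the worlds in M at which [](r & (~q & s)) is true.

0

Let φ = [](r & (~q & s)). Evaluate φ at each world:
  u (successors {u, v, x, n}): φ is false.
  v (successors {v, w, m, n}): φ is false.
  w (successors {v, w, x, z, n}): φ is false.
  x (successors {u, v, x, z, m}): φ is false.
  y (successors {u, w, y, m, n}): φ is false.
  z (successors {u, v, y, z}): φ is false.
  t (successors {w, t}): φ is false.
  m (successors {x, y, z, t, m}): φ is false.
  n (successors {z, n}): φ is false.
For instance, at w:
  At w: [](r & (~q & s)) requires r & (~q & s) at every successor {v, w, x, z, n}.
    r & (~q & s) fails at v, so [](r & (~q & s)) is false at w.
Satisfying worlds: none.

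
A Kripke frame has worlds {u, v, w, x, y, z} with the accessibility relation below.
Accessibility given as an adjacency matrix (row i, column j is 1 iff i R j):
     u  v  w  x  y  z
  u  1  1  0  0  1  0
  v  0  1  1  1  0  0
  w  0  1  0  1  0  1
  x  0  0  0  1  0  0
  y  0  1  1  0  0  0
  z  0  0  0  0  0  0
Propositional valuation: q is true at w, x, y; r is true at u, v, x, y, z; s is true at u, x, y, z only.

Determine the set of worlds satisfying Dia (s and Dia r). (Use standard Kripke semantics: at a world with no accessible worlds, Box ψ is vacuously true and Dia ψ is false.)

u, v, w, x

Let φ = Dia (s and Dia r). Evaluate φ at each world:
  u (successors {u, v, y}): φ is true.
  v (successors {v, w, x}): φ is true.
  w (successors {v, x, z}): φ is true.
  x (successors {x}): φ is true.
  y (successors {v, w}): φ is false.
  z (successors ∅): φ is false.
For instance, at u:
  At u: Dia (s and Dia r) requires s and Dia r at some successor in {u, v, y}.
    s and Dia r holds at u, so Dia (s and Dia r) is true at u.
      At u: s is true, Dia r is true, so s and Dia r is true.
Satisfying worlds: {u, v, w, x}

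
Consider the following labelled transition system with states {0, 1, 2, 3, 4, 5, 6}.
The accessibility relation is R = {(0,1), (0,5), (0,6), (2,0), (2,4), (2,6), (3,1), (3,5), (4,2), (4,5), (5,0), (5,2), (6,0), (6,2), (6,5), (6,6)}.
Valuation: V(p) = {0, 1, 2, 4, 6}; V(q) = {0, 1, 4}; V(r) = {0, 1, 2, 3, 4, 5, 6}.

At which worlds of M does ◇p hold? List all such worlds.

0, 2, 3, 4, 5, 6

Let φ = ◇p. Evaluate φ at each world:
  0 (successors {1, 5, 6}): φ is true.
  1 (successors ∅): φ is false.
  2 (successors {0, 4, 6}): φ is true.
  3 (successors {1, 5}): φ is true.
  4 (successors {2, 5}): φ is true.
  5 (successors {0, 2}): φ is true.
  6 (successors {0, 2, 5, 6}): φ is true.
For instance, at 2:
  At 2: ◇p requires p at some successor in {0, 4, 6}.
    p holds at 0, so ◇p is true at 2.
Satisfying worlds: {0, 2, 3, 4, 5, 6}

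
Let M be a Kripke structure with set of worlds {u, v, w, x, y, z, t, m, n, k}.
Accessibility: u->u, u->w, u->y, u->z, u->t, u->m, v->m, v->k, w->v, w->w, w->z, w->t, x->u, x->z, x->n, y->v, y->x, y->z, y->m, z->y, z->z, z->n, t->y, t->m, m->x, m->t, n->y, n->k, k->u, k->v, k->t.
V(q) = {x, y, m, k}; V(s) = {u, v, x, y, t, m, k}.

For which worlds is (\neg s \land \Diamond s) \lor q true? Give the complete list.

w, x, y, z, m, n, k

Recall that \Diamond ψ holds at a world iff ψ holds at some accessible world.
Let φ = (\neg s \land \Diamond s) \lor q. Evaluate φ at each world:
  u (successors {u, w, y, z, t, m}): φ is false.
  v (successors {m, k}): φ is false.
  w (successors {v, w, z, t}): φ is true.
  x (successors {u, z, n}): φ is true.
  y (successors {v, x, z, m}): φ is true.
  z (successors {y, z, n}): φ is true.
  t (successors {y, m}): φ is false.
  m (successors {x, t}): φ is true.
  n (successors {y, k}): φ is true.
  k (successors {u, v, t}): φ is true.
For instance, at v:
  At v: \neg s \land \Diamond s is false, q is false, so (\neg s \land \Diamond s) \lor q is false.
    At v: \neg s is false, \Diamond s is true, so \neg s \land \Diamond s is false.
      At v: \Diamond s requires s at some successor in {m, k}.
        s holds at m, so \Diamond s is true at v.
Satisfying worlds: {w, x, y, z, m, n, k}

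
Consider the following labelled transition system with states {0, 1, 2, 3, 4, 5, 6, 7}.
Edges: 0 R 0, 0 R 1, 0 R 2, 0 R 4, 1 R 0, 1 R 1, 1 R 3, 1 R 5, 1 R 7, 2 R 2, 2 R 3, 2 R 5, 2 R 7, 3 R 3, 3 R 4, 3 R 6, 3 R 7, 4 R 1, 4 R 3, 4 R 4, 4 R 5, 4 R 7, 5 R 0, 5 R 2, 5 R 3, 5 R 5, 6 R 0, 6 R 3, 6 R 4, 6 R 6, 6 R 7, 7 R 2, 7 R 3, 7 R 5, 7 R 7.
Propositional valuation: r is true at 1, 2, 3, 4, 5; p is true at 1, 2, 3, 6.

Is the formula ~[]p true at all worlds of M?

Yes

Let φ = ~[]p. Evaluate φ at each world:
  0 (successors {0, 1, 2, 4}): φ is true.
  1 (successors {0, 1, 3, 5, 7}): φ is true.
  2 (successors {2, 3, 5, 7}): φ is true.
  3 (successors {3, 4, 6, 7}): φ is true.
  4 (successors {1, 3, 4, 5, 7}): φ is true.
  5 (successors {0, 2, 3, 5}): φ is true.
  6 (successors {0, 3, 4, 6, 7}): φ is true.
  7 (successors {2, 3, 5, 7}): φ is true.
For instance, at 3:
  At 3: []p is false, so ~[]p is true.
    At 3: []p requires p at every successor {3, 4, 6, 7}.
      p fails at 4, so []p is false at 3.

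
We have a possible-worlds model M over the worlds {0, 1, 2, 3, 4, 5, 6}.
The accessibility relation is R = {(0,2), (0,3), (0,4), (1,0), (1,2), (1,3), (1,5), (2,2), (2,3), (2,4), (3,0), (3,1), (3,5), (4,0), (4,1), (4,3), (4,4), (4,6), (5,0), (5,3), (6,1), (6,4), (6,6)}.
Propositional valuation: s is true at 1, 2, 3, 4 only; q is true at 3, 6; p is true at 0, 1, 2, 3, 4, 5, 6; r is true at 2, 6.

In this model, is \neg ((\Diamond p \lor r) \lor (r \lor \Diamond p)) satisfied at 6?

At 6: (\Diamond p \lor r) \lor (r \lor \Diamond p) is true, so \neg ((\Diamond p \lor r) \lor (r \lor \Diamond p)) is false.
  At 6: \Diamond p \lor r is true, r \lor \Diamond p is true, so (\Diamond p \lor r) \lor (r \lor \Diamond p) is true.
    At 6: \Diamond p is true, r is true, so \Diamond p \lor r is true.
      At 6: \Diamond p requires p at some successor in {1, 4, 6}.
        p holds at 1, so \Diamond p is true at 6.
    At 6: r is true, \Diamond p is true, so r \lor \Diamond p is true.
      At 6: \Diamond p requires p at some successor in {1, 4, 6}.
        p holds at 1, so \Diamond p is true at 6.

No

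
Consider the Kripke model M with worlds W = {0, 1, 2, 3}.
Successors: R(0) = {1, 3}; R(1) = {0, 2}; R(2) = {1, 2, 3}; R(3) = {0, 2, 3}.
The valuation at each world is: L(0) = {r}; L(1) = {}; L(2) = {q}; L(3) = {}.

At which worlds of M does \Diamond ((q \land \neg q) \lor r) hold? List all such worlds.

1, 3

Let φ = \Diamond ((q \land \neg q) \lor r). Evaluate φ at each world:
  0 (successors {1, 3}): φ is false.
  1 (successors {0, 2}): φ is true.
  2 (successors {1, 2, 3}): φ is false.
  3 (successors {0, 2, 3}): φ is true.
For instance, at 0:
  At 0: \Diamond ((q \land \neg q) \lor r) requires (q \land \neg q) \lor r at some successor in {1, 3}.
    At 1: (q \land \neg q) \lor r is false.
    At 3: (q \land \neg q) \lor r is false.
  So \Diamond ((q \land \neg q) \lor r) is false at 0.
Satisfying worlds: {1, 3}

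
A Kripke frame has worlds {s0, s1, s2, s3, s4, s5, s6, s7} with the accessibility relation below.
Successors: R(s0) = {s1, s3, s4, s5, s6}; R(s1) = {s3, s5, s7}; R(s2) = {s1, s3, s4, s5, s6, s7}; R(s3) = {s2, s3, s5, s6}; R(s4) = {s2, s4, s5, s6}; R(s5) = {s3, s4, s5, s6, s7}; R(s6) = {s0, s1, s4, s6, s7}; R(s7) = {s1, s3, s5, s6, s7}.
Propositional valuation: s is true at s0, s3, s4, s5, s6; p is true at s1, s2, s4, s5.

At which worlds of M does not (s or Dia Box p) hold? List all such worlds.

Let φ = not (s or Dia Box p). Evaluate φ at each world:
  s0 (successors {s1, s3, s4, s5, s6}): φ is false.
  s1 (successors {s3, s5, s7}): φ is true.
  s2 (successors {s1, s3, s4, s5, s6, s7}): φ is true.
  s3 (successors {s2, s3, s5, s6}): φ is false.
  s4 (successors {s2, s4, s5, s6}): φ is false.
  s5 (successors {s3, s4, s5, s6, s7}): φ is false.
  s6 (successors {s0, s1, s4, s6, s7}): φ is false.
  s7 (successors {s1, s3, s5, s6, s7}): φ is true.
For instance, at s4:
  At s4: s or Dia Box p is true, so not (s or Dia Box p) is false.
    At s4: s is true, Dia Box p is false, so s or Dia Box p is true.
      At s4: Dia Box p requires Box p at some successor in {s2, s4, s5, s6}.
        At s2: Box p is false.
        At s4: Box p is false.
        At s5: Box p is false.
        At s6: Box p is false.
      So Dia Box p is false at s4.
Satisfying worlds: {s1, s2, s7}

s1, s2, s7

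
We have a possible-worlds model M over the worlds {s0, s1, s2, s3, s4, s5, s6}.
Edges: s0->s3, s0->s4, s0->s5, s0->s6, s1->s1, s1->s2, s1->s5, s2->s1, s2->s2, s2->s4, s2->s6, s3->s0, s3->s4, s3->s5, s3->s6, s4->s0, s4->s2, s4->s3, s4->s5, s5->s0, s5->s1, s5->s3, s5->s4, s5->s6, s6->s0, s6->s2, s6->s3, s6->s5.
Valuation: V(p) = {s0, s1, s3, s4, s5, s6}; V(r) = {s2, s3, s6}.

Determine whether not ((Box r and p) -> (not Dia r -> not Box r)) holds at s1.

At s1: (Box r and p) -> (not Dia r -> not Box r) is true, so not ((Box r and p) -> (not Dia r -> not Box r)) is false.
  At s1: Box r and p is false, not Dia r -> not Box r is true, so (Box r and p) -> (not Dia r -> not Box r) is true.
    At s1: Box r is false, p is true, so Box r and p is false.
      At s1: Box r requires r at every successor {s1, s2, s5}.
        r fails at s1, so Box r is false at s1.
    At s1: not Dia r is false, not Box r is true, so not Dia r -> not Box r is true.
      At s1: Dia r is true, so not Dia r is false.
      At s1: Box r is false, so not Box r is true.

No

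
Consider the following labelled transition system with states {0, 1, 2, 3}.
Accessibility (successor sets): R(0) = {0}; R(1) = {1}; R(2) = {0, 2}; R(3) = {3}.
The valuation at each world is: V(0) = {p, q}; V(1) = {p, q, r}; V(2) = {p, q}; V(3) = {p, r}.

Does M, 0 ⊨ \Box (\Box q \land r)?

At 0: \Box (\Box q \land r) requires \Box q \land r at every successor {0}.
  \Box q \land r fails at 0, so \Box (\Box q \land r) is false at 0.
    At 0: \Box q is true, r is false, so \Box q \land r is false.
      At 0: \Box q requires q at every successor {0}.
        At 0: q is true.
      So \Box q is true at 0.

No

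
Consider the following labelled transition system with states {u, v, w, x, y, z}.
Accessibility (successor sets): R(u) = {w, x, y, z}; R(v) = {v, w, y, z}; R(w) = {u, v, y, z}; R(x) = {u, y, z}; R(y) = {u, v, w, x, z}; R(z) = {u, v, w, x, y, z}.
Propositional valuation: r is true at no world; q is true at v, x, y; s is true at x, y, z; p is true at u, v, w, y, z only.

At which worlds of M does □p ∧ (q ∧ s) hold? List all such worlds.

x

Recall that □ψ holds at a world iff ψ holds at every accessible world, and ◇ψ holds iff ψ holds at some accessible world.
Let φ = □p ∧ (q ∧ s). Evaluate φ at each world:
  u (successors {w, x, y, z}): φ is false.
  v (successors {v, w, y, z}): φ is false.
  w (successors {u, v, y, z}): φ is false.
  x (successors {u, y, z}): φ is true.
  y (successors {u, v, w, x, z}): φ is false.
  z (successors {u, v, w, x, y, z}): φ is false.
For instance, at z:
  At z: □p is false, q ∧ s is false, so □p ∧ (q ∧ s) is false.
    At z: □p requires p at every successor {u, v, w, x, y, z}.
      p fails at x, so □p is false at z.
Satisfying worlds: {x}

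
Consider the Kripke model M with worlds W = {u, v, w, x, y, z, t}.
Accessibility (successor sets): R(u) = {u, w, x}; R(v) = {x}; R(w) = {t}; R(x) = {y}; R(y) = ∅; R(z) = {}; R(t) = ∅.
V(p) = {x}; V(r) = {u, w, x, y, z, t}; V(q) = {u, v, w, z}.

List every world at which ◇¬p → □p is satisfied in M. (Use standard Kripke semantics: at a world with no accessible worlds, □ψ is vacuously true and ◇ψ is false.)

Recall that □ψ holds at a world iff ψ holds at every accessible world, and ◇ψ holds iff ψ holds at some accessible world.
Let φ = ◇¬p → □p. Evaluate φ at each world:
  u (successors {u, w, x}): φ is false.
  v (successors {x}): φ is true.
  w (successors {t}): φ is false.
  x (successors {y}): φ is false.
  y (successors ∅): φ is true.
  z (successors ∅): φ is true.
  t (successors ∅): φ is true.
For instance, at w:
  At w: ◇¬p is true, □p is false, so ◇¬p → □p is false.
    At w: ◇¬p requires ¬p at some successor in {t}.
      ¬p holds at t, so ◇¬p is true at w.
    At w: □p requires p at every successor {t}.
      p fails at t, so □p is false at w.
Satisfying worlds: {v, y, z, t}

v, y, z, t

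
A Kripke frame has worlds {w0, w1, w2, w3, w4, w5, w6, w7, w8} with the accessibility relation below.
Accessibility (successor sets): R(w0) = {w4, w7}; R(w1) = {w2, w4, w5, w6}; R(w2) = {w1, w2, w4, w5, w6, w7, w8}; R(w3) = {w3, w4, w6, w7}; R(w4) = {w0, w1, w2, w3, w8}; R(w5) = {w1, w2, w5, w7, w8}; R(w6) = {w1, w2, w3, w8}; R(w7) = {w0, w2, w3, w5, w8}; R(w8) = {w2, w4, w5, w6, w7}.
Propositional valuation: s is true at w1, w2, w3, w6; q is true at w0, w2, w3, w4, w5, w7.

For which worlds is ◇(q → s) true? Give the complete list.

Let φ = ◇(q → s). Evaluate φ at each world:
  w0 (successors {w4, w7}): φ is false.
  w1 (successors {w2, w4, w5, w6}): φ is true.
  w2 (successors {w1, w2, w4, w5, w6, w7, w8}): φ is true.
  w3 (successors {w3, w4, w6, w7}): φ is true.
  w4 (successors {w0, w1, w2, w3, w8}): φ is true.
  w5 (successors {w1, w2, w5, w7, w8}): φ is true.
  w6 (successors {w1, w2, w3, w8}): φ is true.
  w7 (successors {w0, w2, w3, w5, w8}): φ is true.
  w8 (successors {w2, w4, w5, w6, w7}): φ is true.
For instance, at w8:
  At w8: ◇(q → s) requires q → s at some successor in {w2, w4, w5, w6, w7}.
    q → s holds at w2, so ◇(q → s) is true at w8.
Satisfying worlds: {w1, w2, w3, w4, w5, w6, w7, w8}

w1, w2, w3, w4, w5, w6, w7, w8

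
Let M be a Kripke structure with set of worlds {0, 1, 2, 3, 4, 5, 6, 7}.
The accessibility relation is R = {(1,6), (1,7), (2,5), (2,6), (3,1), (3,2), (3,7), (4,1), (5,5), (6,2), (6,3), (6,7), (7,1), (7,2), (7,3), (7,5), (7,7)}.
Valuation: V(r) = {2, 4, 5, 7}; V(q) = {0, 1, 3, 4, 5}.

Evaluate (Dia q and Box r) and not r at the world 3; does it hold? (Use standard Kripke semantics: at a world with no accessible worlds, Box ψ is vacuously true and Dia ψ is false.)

No

At 3: Dia q and Box r is false, not r is true, so (Dia q and Box r) and not r is false.
  At 3: Dia q is true, Box r is false, so Dia q and Box r is false.
    At 3: Dia q requires q at some successor in {1, 2, 7}.
      q holds at 1, so Dia q is true at 3.
    At 3: Box r requires r at every successor {1, 2, 7}.
      r fails at 1, so Box r is false at 3.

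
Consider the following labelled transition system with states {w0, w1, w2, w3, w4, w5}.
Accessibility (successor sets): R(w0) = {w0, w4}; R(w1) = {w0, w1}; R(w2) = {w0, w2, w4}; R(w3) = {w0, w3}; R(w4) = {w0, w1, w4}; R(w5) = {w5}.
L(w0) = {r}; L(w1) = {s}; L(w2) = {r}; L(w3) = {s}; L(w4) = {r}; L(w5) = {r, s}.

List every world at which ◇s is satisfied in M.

Let φ = ◇s. Evaluate φ at each world:
  w0 (successors {w0, w4}): φ is false.
  w1 (successors {w0, w1}): φ is true.
  w2 (successors {w0, w2, w4}): φ is false.
  w3 (successors {w0, w3}): φ is true.
  w4 (successors {w0, w1, w4}): φ is true.
  w5 (successors {w5}): φ is true.
For instance, at w2:
  At w2: ◇s requires s at some successor in {w0, w2, w4}.
    At w0: s is false.
    At w2: s is false.
    At w4: s is false.
  So ◇s is false at w2.
Satisfying worlds: {w1, w3, w4, w5}

w1, w3, w4, w5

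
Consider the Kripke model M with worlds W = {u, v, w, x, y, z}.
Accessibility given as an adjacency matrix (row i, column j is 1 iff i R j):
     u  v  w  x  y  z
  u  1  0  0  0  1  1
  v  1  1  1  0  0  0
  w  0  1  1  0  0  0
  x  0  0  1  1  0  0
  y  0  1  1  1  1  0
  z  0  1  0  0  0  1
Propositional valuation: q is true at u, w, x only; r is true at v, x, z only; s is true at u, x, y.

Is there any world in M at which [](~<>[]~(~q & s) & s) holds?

Let φ = [](~<>[]~(~q & s) & s). Evaluate φ at each world:
  u (successors {u, y, z}): φ is false.
  v (successors {u, v, w}): φ is false.
  w (successors {v, w}): φ is false.
  x (successors {w, x}): φ is false.
  y (successors {v, w, x, y}): φ is false.
  z (successors {v, z}): φ is false.
For instance, at y:
  At y: [](~<>[]~(~q & s) & s) requires ~<>[]~(~q & s) & s at every successor {v, w, x, y}.
    ~<>[]~(~q & s) & s fails at v, so [](~<>[]~(~q & s) & s) is false at y.
      At v: ~<>[]~(~q & s) is false, s is false, so ~<>[]~(~q & s) & s is false.

No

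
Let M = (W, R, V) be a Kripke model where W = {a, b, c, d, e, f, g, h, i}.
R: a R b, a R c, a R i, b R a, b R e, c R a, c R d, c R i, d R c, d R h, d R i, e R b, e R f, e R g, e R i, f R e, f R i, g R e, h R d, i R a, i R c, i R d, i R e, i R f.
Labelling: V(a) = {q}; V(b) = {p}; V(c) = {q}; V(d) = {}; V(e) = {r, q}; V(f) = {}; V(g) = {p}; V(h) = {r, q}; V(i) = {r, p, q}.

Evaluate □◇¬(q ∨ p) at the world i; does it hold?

No

At i: □◇¬(q ∨ p) requires ◇¬(q ∨ p) at every successor {a, c, d, e, f}.
  ◇¬(q ∨ p) fails at a, so □◇¬(q ∨ p) is false at i.
    At a: ◇¬(q ∨ p) requires ¬(q ∨ p) at some successor in {b, c, i}.
      At b: ¬(q ∨ p) is false.
      At c: ¬(q ∨ p) is false.
      At i: ¬(q ∨ p) is false.
    So ◇¬(q ∨ p) is false at a.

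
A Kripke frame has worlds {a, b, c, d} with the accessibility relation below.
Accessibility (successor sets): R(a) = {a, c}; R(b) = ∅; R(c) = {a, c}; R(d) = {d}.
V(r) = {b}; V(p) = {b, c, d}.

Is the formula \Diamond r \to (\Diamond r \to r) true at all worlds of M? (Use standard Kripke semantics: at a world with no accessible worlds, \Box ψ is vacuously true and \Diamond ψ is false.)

Yes

Let φ = \Diamond r \to (\Diamond r \to r). Evaluate φ at each world:
  a (successors {a, c}): φ is true.
  b (successors ∅): φ is true.
  c (successors {a, c}): φ is true.
  d (successors {d}): φ is true.
For instance, at d:
  At d: \Diamond r is false, \Diamond r \to r is true, so \Diamond r \to (\Diamond r \to r) is true.
    At d: \Diamond r requires r at some successor in {d}.
      At d: r is false.
    So \Diamond r is false at d.
    At d: \Diamond r is false, r is false, so \Diamond r \to r is true.
      At d: \Diamond r requires r at some successor in {d}.
        At d: r is false.
      So \Diamond r is false at d.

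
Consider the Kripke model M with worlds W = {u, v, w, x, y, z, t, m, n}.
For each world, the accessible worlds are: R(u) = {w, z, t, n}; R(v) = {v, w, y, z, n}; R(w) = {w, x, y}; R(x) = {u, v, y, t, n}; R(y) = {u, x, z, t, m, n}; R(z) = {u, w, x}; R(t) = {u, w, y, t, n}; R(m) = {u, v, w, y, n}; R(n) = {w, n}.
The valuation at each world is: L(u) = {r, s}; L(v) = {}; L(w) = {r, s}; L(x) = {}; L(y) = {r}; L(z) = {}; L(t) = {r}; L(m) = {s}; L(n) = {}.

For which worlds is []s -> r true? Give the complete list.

Let φ = []s -> r. Evaluate φ at each world:
  u (successors {w, z, t, n}): φ is true.
  v (successors {v, w, y, z, n}): φ is true.
  w (successors {w, x, y}): φ is true.
  x (successors {u, v, y, t, n}): φ is true.
  y (successors {u, x, z, t, m, n}): φ is true.
  z (successors {u, w, x}): φ is true.
  t (successors {u, w, y, t, n}): φ is true.
  m (successors {u, v, w, y, n}): φ is true.
  n (successors {w, n}): φ is true.
For instance, at n:
  At n: []s is false, r is false, so []s -> r is true.
    At n: []s requires s at every successor {w, n}.
      s fails at n, so []s is false at n.
Satisfying worlds: {u, v, w, x, y, z, t, m, n}

u, v, w, x, y, z, t, m, n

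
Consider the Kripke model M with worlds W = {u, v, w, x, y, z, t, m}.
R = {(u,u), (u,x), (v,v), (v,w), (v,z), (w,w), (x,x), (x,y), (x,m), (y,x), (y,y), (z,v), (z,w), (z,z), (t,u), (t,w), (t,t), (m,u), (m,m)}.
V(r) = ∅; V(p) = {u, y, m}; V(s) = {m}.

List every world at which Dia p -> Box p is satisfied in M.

Let φ = Dia p -> Box p. Evaluate φ at each world:
  u (successors {u, x}): φ is false.
  v (successors {v, w, z}): φ is true.
  w (successors {w}): φ is true.
  x (successors {x, y, m}): φ is false.
  y (successors {x, y}): φ is false.
  z (successors {v, w, z}): φ is true.
  t (successors {u, w, t}): φ is false.
  m (successors {u, m}): φ is true.
For instance, at v:
  At v: Dia p is false, Box p is false, so Dia p -> Box p is true.
    At v: Dia p requires p at some successor in {v, w, z}.
      At v: p is false.
      At w: p is false.
      At z: p is false.
    So Dia p is false at v.
    At v: Box p requires p at every successor {v, w, z}.
      p fails at v, so Box p is false at v.
Satisfying worlds: {v, w, z, m}

v, w, z, m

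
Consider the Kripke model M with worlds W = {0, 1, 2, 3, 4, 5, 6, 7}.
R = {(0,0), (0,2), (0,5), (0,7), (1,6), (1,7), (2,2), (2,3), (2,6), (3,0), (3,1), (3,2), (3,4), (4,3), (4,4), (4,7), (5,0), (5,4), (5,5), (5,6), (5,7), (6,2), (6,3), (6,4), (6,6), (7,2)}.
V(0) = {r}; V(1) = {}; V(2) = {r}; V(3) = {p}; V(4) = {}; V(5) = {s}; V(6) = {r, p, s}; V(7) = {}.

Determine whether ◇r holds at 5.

Yes

At 5: ◇r requires r at some successor in {0, 4, 5, 6, 7}.
  r holds at 0, so ◇r is true at 5.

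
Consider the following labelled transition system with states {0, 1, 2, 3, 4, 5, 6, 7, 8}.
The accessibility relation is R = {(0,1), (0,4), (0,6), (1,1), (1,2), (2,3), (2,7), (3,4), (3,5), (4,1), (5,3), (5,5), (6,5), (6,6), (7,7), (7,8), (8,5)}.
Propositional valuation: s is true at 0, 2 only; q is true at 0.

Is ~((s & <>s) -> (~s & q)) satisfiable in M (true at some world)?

Let φ = ~((s & <>s) -> (~s & q)). Evaluate φ at each world:
  0 (successors {1, 4, 6}): φ is false.
  1 (successors {1, 2}): φ is false.
  2 (successors {3, 7}): φ is false.
  3 (successors {4, 5}): φ is false.
  4 (successors {1}): φ is false.
  5 (successors {3, 5}): φ is false.
  6 (successors {5, 6}): φ is false.
  7 (successors {7, 8}): φ is false.
  8 (successors {5}): φ is false.
For instance, at 0:
  At 0: (s & <>s) -> (~s & q) is true, so ~((s & <>s) -> (~s & q)) is false.
    At 0: s & <>s is false, ~s & q is false, so (s & <>s) -> (~s & q) is true.
      At 0: s is true, <>s is false, so s & <>s is false.

No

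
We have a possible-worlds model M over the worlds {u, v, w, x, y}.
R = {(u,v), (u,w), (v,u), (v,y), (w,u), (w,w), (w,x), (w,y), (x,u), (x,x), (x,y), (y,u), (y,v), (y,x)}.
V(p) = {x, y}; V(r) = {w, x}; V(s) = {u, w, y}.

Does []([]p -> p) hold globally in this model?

Yes

Let φ = []([]p -> p). Evaluate φ at each world:
  u (successors {v, w}): φ is true.
  v (successors {u, y}): φ is true.
  w (successors {u, w, x, y}): φ is true.
  x (successors {u, x, y}): φ is true.
  y (successors {u, v, x}): φ is true.
For instance, at w:
  At w: []([]p -> p) requires []p -> p at every successor {u, w, x, y}.
    At u: []p -> p is true.
    At w: []p -> p is true.
    At x: []p -> p is true.
    At y: []p -> p is true.
  So []([]p -> p) is true at w.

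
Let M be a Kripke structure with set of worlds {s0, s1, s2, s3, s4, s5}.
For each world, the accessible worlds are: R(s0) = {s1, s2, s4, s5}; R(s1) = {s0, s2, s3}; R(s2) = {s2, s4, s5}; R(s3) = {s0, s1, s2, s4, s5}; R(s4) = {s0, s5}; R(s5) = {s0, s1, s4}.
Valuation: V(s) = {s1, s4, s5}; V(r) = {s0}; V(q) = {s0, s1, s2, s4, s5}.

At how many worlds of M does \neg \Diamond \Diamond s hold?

Let φ = \neg \Diamond \Diamond s. Evaluate φ at each world:
  s0 (successors {s1, s2, s4, s5}): φ is false.
  s1 (successors {s0, s2, s3}): φ is false.
  s2 (successors {s2, s4, s5}): φ is false.
  s3 (successors {s0, s1, s2, s4, s5}): φ is false.
  s4 (successors {s0, s5}): φ is false.
  s5 (successors {s0, s1, s4}): φ is false.
For instance, at s1:
  At s1: \Diamond \Diamond s is true, so \neg \Diamond \Diamond s is false.
    At s1: \Diamond \Diamond s requires \Diamond s at some successor in {s0, s2, s3}.
      \Diamond s holds at s0, so \Diamond \Diamond s is true at s1.
Satisfying worlds: none.

0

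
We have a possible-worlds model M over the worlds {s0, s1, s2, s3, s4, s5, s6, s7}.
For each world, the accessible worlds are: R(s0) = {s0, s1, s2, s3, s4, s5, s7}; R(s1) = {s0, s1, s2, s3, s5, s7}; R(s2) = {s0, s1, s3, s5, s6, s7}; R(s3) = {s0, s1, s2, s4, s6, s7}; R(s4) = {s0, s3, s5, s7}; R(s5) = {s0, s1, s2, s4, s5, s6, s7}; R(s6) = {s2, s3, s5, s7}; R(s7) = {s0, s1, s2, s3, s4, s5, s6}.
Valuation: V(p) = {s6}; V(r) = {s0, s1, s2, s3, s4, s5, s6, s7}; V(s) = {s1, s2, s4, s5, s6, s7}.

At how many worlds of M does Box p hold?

0

Recall that Box ψ holds at a world iff ψ holds at every accessible world, and Dia ψ holds iff ψ holds at some accessible world.
Let φ = Box p. Evaluate φ at each world:
  s0 (successors {s0, s1, s2, s3, s4, s5, s7}): φ is false.
  s1 (successors {s0, s1, s2, s3, s5, s7}): φ is false.
  s2 (successors {s0, s1, s3, s5, s6, s7}): φ is false.
  s3 (successors {s0, s1, s2, s4, s6, s7}): φ is false.
  s4 (successors {s0, s3, s5, s7}): φ is false.
  s5 (successors {s0, s1, s2, s4, s5, s6, s7}): φ is false.
  s6 (successors {s2, s3, s5, s7}): φ is false.
  s7 (successors {s0, s1, s2, s3, s4, s5, s6}): φ is false.
For instance, at s3:
  At s3: Box p requires p at every successor {s0, s1, s2, s4, s6, s7}.
    p fails at s0, so Box p is false at s3.
Satisfying worlds: none.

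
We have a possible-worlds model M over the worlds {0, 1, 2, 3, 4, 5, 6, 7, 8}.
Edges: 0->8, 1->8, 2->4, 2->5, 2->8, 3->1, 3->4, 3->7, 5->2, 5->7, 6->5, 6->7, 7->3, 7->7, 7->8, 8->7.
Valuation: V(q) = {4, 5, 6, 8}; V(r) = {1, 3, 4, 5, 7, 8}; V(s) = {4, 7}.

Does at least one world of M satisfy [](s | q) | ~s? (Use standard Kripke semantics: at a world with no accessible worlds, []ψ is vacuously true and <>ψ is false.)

Yes

Recall that []ψ holds at a world iff ψ holds at every accessible world, and <>ψ holds iff ψ holds at some accessible world.
Let φ = [](s | q) | ~s. Evaluate φ at each world:
  0 (successors {8}): φ is true.
  1 (successors {8}): φ is true.
  2 (successors {4, 5, 8}): φ is true.
  3 (successors {1, 4, 7}): φ is true.
  4 (successors ∅): φ is true.
  5 (successors {2, 7}): φ is true.
  6 (successors {5, 7}): φ is true.
  7 (successors {3, 7, 8}): φ is false.
  8 (successors {7}): φ is true.
Detail at 0 (witness):
  At 0: [](s | q) is true, ~s is true, so [](s | q) | ~s is true.
    At 0: [](s | q) requires s | q at every successor {8}.
      At 8: s | q is true.
    So [](s | q) is true at 0.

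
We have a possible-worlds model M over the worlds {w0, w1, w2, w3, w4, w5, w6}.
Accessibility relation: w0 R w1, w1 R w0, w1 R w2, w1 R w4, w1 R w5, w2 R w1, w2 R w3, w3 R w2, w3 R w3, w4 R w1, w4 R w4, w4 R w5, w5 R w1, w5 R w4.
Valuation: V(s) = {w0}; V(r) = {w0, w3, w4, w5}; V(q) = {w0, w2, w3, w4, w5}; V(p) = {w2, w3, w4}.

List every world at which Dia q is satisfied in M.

w1, w2, w3, w4, w5

Let φ = Dia q. Evaluate φ at each world:
  w0 (successors {w1}): φ is false.
  w1 (successors {w0, w2, w4, w5}): φ is true.
  w2 (successors {w1, w3}): φ is true.
  w3 (successors {w2, w3}): φ is true.
  w4 (successors {w1, w4, w5}): φ is true.
  w5 (successors {w1, w4}): φ is true.
  w6 (successors ∅): φ is false.
For instance, at w3:
  At w3: Dia q requires q at some successor in {w2, w3}.
    q holds at w2, so Dia q is true at w3.
Satisfying worlds: {w1, w2, w3, w4, w5}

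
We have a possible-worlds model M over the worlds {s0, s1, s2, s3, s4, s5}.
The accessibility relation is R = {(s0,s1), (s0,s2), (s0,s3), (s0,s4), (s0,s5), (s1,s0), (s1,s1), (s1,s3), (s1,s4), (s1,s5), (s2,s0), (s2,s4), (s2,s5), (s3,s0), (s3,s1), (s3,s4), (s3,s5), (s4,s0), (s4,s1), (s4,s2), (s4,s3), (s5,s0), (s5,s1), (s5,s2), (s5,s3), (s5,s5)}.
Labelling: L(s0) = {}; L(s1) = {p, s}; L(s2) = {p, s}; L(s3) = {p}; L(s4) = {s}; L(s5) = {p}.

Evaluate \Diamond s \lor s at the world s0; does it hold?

Recall that \Diamond ψ holds at a world iff ψ holds at some accessible world.
At s0: \Diamond s is true, s is false, so \Diamond s \lor s is true.
  At s0: \Diamond s requires s at some successor in {s1, s2, s3, s4, s5}.
    s holds at s1, so \Diamond s is true at s0.

Yes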